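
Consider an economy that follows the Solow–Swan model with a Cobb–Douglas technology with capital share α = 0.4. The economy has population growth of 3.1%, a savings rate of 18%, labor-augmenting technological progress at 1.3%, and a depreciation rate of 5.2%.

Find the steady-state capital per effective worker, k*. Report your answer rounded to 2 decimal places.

k* = 2.85

Steady state requires s·f(k) = (n + g + δ)·k, i.e. s·k^α = (n + g + δ)·k.
Rearranging, k^(1−α) = s / (n + g + δ).
k^0.6 = 0.18 / (0.031 + 0.013 + 0.052) = 0.18 / 0.096 = 1.8750
k* = 1.8750^(1/0.6) ≈ 2.8510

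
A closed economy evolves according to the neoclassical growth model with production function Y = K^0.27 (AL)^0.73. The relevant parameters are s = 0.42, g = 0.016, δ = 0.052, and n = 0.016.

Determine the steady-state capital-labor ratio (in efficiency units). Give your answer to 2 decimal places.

Steady state requires s·f(k) = (n + g + δ)·k, i.e. s·k^α = (n + g + δ)·k.
Rearranging, k^(1−α) = s / (n + g + δ).
k^0.73 = 0.42 / (0.016 + 0.016 + 0.052) = 0.42 / 0.084 = 5.0000
k* = 5.0000^(1/0.73) ≈ 9.0676

k* = 9.07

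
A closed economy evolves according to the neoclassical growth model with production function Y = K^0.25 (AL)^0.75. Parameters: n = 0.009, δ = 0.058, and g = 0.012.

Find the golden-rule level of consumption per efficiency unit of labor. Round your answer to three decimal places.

At the golden rule, f'(k) = n + g + δ, so α·k^(α−1) = n + g + δ and k_gold = (α/(n + g + δ))^(1/(1−α)).
k_gold = (0.25/0.079)^(1/0.75) = 3.1646^1.3333 ≈ 4.6460
c_gold = f(k_gold) − (n + g + δ)·k_gold = 1.4681 − 0.079×4.6460 ≈ 1.1011

c_gold ≈ 1.101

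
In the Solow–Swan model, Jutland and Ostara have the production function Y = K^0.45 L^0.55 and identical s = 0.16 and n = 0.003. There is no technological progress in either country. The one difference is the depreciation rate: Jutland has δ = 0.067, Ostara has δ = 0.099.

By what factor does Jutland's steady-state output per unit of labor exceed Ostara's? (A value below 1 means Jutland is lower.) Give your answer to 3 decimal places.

ratio ≈ 1.361

Steady-state y* = [s/(n + δ)]^(α/(1−α)), so the ratio is [ (s_J/(n + δ)_J) / (s_O/(n + δ)_O) ]^0.8182.
s_J/(n + δ)_J = 0.16/0.070 = 2.2857; s_O/(n + δ)_O = 0.16/0.102 = 1.5686.
Ratio = (2.2857/1.5686)^0.8182 = 1.4572^0.8182 ≈ 1.3608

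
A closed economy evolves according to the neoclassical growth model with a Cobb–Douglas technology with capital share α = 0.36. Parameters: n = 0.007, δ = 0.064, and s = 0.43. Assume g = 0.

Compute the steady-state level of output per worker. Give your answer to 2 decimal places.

y* ≈ 2.75

In steady state, investment equals break-even investment: s·k^α = (n + δ)·k.
Rearranging, k^(1−α) = s / (n + δ).
k^0.64 = 0.43 / (0.007 + 0.064) = 0.43 / 0.071 = 6.0563
k* = 6.0563^(1/0.64) ≈ 16.6801
y* = (k*)^α = 16.6801^0.36 ≈ 2.7542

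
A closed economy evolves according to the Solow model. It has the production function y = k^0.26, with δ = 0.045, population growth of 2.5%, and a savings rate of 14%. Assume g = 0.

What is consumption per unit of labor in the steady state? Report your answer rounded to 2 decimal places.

Steady state requires s·f(k) = (n + δ)·k, i.e. s·k^α = (n + δ)·k.
Dividing both sides by k: k^(1−α) = s / (n + δ).
k^0.74 = 0.14 / (0.025 + 0.045) = 0.14 / 0.070 = 2.0000
k* = 2.0000^(1/0.74) ≈ 2.5515
y* = (k*)^α = 2.5515^0.26 ≈ 1.2758
c* = (1 − s)·y* = (1 − 0.14) × 1.2758 ≈ 1.0972

c* ≈ 1.10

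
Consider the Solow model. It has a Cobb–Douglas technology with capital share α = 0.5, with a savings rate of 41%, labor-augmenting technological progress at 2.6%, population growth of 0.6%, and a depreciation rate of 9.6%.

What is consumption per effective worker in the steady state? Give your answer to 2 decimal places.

In steady state, investment equals break-even investment: s·k^α = (n + g + δ)·k.
Rearranging, k^(1−α) = s / (n + g + δ).
k^0.5 = 0.41 / (0.006 + 0.026 + 0.096) = 0.41 / 0.128 = 3.2031
k* = 3.2031^(1/0.5) ≈ 10.2598
y* = (k*)^α = 10.2598^0.5 ≈ 3.2031
c* = (1 − s)·y* = (1 − 0.41) × 3.2031 ≈ 1.8898

c* ≈ 1.89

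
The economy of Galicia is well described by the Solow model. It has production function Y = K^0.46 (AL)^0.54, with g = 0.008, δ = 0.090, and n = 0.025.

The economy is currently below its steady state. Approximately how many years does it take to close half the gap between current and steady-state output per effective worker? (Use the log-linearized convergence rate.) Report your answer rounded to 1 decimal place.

Near the steady state the convergence rate is λ = (1 − α)(n + g + δ).
λ = (1 − 0.46) × 0.123 = 0.54 × 0.123 = 0.06642
Half-life = ln 2 / λ = 0.6931 / 0.06642 ≈ 10.44 years

t_½ ≈ 10.4 years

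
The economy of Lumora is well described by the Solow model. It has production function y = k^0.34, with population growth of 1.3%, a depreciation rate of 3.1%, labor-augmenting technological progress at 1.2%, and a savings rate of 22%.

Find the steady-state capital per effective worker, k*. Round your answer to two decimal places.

In steady state, investment equals break-even investment: s·k^α = (n + g + δ)·k.
Rearranging, k^(1−α) = s / (n + g + δ).
k^0.66 = 0.22 / (0.013 + 0.012 + 0.031) = 0.22 / 0.056 = 3.9286
k* = 3.9286^(1/0.66) ≈ 7.9499

k* ≈ 7.95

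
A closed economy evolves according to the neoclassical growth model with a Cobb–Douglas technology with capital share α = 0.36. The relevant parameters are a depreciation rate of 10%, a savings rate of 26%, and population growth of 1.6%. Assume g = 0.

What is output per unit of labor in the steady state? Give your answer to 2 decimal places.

y* ≈ 1.57

At the steady state, Δk = 0, so s·k^α = (n + δ)·k.
Rearranging, k^(1−α) = s / (n + δ).
k^0.64 = 0.26 / (0.016 + 0.100) = 0.26 / 0.116 = 2.2414
k* = 2.2414^(1/0.64) ≈ 3.5293
y* = (k*)^α = 3.5293^0.36 ≈ 1.5746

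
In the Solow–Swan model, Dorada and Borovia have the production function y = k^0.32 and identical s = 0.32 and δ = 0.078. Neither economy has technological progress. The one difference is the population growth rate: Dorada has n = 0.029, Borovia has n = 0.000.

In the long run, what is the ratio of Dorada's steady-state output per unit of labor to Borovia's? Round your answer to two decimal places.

Steady-state y* = [s/(n + δ)]^(α/(1−α)), so the ratio is [ (s_D/(n + δ)_D) / (s_B/(n + δ)_B) ]^0.4706.
s_D/(n + δ)_D = 0.32/0.107 = 2.9907; s_B/(n + δ)_B = 0.32/0.078 = 4.1026.
Ratio = (2.9907/4.1026)^0.4706 = 0.7290^0.4706 ≈ 0.8618

y*_D / y*_B ≈ 0.86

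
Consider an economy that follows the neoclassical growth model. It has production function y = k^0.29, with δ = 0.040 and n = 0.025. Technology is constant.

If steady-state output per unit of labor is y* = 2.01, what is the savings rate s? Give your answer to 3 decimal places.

In steady state, investment equals break-even investment: s·k^α = (n + δ)·k.
Since y* = [s/(n + δ)]^(α/(1−α)), we have s/(n + δ) = (y*)^((1−α)/α) = 2.01^2.4483 = 5.5248.
Therefore s = 5.5248 × (n + δ) = 5.5248 × 0.065 = 0.3591.

s ≈ 0.359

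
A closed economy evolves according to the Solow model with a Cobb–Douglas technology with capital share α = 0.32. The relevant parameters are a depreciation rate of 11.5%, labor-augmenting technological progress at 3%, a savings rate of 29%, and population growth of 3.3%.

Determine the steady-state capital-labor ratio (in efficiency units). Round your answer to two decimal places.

k* = 2.05

Steady state requires s·f(k) = (n + g + δ)·k, i.e. s·k^α = (n + g + δ)·k.
Rearranging, k^(1−α) = s / (n + g + δ).
k^0.68 = 0.29 / (0.033 + 0.030 + 0.115) = 0.29 / 0.178 = 1.6292
k* = 1.6292^(1/0.68) ≈ 2.0499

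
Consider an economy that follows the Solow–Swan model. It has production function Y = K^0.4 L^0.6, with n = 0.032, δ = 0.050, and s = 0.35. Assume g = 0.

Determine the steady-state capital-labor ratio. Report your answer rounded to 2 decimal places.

In steady state, investment equals break-even investment: s·k^α = (n + δ)·k.
Rearranging, k^(1−α) = s / (n + δ).
k^0.6 = 0.35 / (0.032 + 0.050) = 0.35 / 0.082 = 4.2683
k* = 4.2683^(1/0.6) ≈ 11.2312

k* ≈ 11.23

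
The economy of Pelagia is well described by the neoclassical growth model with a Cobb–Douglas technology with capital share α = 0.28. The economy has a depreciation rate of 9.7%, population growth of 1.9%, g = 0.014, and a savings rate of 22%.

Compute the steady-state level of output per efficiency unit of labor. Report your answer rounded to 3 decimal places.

In steady state, investment equals break-even investment: s·k^α = (n + g + δ)·k.
Dividing both sides by k: k^(1−α) = s / (n + g + δ).
k^0.72 = 0.22 / (0.019 + 0.014 + 0.097) = 0.22 / 0.130 = 1.6923
k* = 1.6923^(1/0.72) ≈ 2.0765
y* = (k*)^α = 2.0765^0.28 ≈ 1.2270

y* ≈ 1.227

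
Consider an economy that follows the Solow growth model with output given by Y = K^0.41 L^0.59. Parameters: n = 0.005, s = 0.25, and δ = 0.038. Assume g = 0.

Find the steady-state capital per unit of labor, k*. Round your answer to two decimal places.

At the steady state, Δk = 0, so s·k^α = (n + δ)·k.
Dividing both sides by k: k^(1−α) = s / (n + δ).
k^0.59 = 0.25 / (0.005 + 0.038) = 0.25 / 0.043 = 5.8140
k* = 5.8140^(1/0.59) ≈ 19.7570

k* ≈ 19.76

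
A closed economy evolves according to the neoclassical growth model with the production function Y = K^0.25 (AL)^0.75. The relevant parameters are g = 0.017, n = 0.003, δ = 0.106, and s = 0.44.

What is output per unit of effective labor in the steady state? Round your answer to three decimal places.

y* = 1.517

At the steady state, Δk = 0, so s·k^α = (n + g + δ)·k.
Dividing both sides by k: k^(1−α) = s / (n + g + δ).
k^0.75 = 0.44 / (0.003 + 0.017 + 0.106) = 0.44 / 0.126 = 3.4921
k* = 3.4921^(1/0.75) ≈ 5.2980
y* = (k*)^α = 5.2980^0.25 ≈ 1.5171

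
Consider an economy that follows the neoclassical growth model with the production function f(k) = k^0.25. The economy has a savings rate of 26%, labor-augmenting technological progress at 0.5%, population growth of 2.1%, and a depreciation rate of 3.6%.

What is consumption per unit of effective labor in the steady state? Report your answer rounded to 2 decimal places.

In steady state, investment equals break-even investment: s·k^α = (n + g + δ)·k.
Rearranging, k^(1−α) = s / (n + g + δ).
k^0.75 = 0.26 / (0.021 + 0.005 + 0.036) = 0.26 / 0.062 = 4.1935
k* = 4.1935^(1/0.75) ≈ 6.7624
y* = (k*)^α = 6.7624^0.25 ≈ 1.6126
c* = (1 − s)·y* = (1 − 0.26) × 1.6126 ≈ 1.1933

c* = 1.19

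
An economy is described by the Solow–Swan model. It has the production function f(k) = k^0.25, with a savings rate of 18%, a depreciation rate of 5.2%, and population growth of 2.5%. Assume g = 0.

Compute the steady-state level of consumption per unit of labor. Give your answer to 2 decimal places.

c* = 1.09

In steady state, investment equals break-even investment: s·k^α = (n + δ)·k.
Dividing both sides by k: k^(1−α) = s / (n + δ).
k^0.75 = 0.18 / (0.025 + 0.052) = 0.18 / 0.077 = 2.3377
k* = 2.3377^(1/0.75) ≈ 3.1025
y* = (k*)^α = 3.1025^0.25 ≈ 1.3272
c* = (1 − s)·y* = (1 − 0.18) × 1.3272 ≈ 1.0883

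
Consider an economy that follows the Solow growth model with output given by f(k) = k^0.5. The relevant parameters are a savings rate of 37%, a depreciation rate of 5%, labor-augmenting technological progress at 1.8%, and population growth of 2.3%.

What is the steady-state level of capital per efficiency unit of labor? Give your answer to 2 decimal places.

In steady state, investment equals break-even investment: s·k^α = (n + g + δ)·k.
Rearranging, k^(1−α) = s / (n + g + δ).
k^0.5 = 0.37 / (0.023 + 0.018 + 0.050) = 0.37 / 0.091 = 4.0659
k* = 4.0659^(1/0.5) ≈ 16.5315

k* = 16.53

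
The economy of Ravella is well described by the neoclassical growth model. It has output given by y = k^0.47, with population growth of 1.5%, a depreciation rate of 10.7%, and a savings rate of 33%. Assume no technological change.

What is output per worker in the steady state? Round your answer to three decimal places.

Steady state requires s·f(k) = (n + δ)·k, i.e. s·k^α = (n + δ)·k.
Dividing both sides by k: k^(1−α) = s / (n + δ).
k^0.53 = 0.33 / (0.015 + 0.107) = 0.33 / 0.122 = 2.7049
k* = 2.7049^(1/0.53) ≈ 6.5370
y* = (k*)^α = 6.5370^0.47 ≈ 2.4167

y* = 2.417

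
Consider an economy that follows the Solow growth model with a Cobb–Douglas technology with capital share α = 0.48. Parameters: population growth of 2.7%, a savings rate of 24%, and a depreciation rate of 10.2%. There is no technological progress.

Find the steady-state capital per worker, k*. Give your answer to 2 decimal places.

Steady state requires s·f(k) = (n + δ)·k, i.e. s·k^α = (n + δ)·k.
Rearranging, k^(1−α) = s / (n + δ).
k^0.52 = 0.24 / (0.027 + 0.102) = 0.24 / 0.129 = 1.8605
k* = 1.8605^(1/0.52) ≈ 3.3000

k* ≈ 3.30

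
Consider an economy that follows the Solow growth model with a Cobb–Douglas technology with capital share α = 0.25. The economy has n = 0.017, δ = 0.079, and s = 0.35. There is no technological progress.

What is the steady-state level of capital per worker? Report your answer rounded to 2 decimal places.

In steady state, investment equals break-even investment: s·k^α = (n + δ)·k.
Dividing both sides by k: k^(1−α) = s / (n + δ).
k^0.75 = 0.35 / (0.017 + 0.079) = 0.35 / 0.096 = 3.6458
k* = 3.6458^(1/0.75) ≈ 5.6112

k* = 5.61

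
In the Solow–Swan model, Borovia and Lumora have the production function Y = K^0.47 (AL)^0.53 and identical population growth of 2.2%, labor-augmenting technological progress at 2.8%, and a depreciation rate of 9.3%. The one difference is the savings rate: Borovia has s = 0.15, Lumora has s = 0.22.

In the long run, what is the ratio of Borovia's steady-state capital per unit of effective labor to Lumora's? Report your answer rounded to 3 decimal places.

Steady-state k* = [s/(n + g + δ)]^(1/(1−α)), so the ratio is [ (s_B/(n + g + δ)_B) / (s_L/(n + g + δ)_L) ]^1.8868.
s_B/(n + g + δ)_B = 0.15/0.143 = 1.0490; s_L/(n + g + δ)_L = 0.22/0.143 = 1.5385.
Ratio = (1.0490/1.5385)^1.8868 = 0.6818^1.8868 ≈ 0.4854

k*_B / k*_L ≈ 0.485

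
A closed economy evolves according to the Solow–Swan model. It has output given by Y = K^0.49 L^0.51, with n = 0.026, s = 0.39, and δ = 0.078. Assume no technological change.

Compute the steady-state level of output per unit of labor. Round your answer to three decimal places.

y* = 3.561

In steady state, investment equals break-even investment: s·k^α = (n + δ)·k.
Dividing both sides by k: k^(1−α) = s / (n + δ).
k^0.51 = 0.39 / (0.026 + 0.078) = 0.39 / 0.104 = 3.7500
k* = 3.7500^(1/0.51) ≈ 13.3522
y* = (k*)^α = 13.3522^0.49 ≈ 3.5606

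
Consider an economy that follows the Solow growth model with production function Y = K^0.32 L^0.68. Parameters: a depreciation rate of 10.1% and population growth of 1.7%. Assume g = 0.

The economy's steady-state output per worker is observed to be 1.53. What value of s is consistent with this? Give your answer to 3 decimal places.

In steady state, investment equals break-even investment: s·k^α = (n + δ)·k.
Since y* = [s/(n + δ)]^(α/(1−α)), we have s/(n + δ) = (y*)^((1−α)/α) = 1.53^2.125 = 2.4687.
Therefore s = 2.4687 × (n + δ) = 2.4687 × 0.118 = 0.2913.

s ≈ 0.291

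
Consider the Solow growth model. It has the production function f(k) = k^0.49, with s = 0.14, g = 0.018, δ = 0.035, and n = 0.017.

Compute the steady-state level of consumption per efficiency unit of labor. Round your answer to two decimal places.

c* ≈ 1.67

In steady state, investment equals break-even investment: s·k^α = (n + g + δ)·k.
Rearranging, k^(1−α) = s / (n + g + δ).
k^0.51 = 0.14 / (0.017 + 0.018 + 0.035) = 0.14 / 0.070 = 2.0000
k* = 2.0000^(1/0.51) ≈ 3.8927
y* = (k*)^α = 3.8927^0.49 ≈ 1.9464
c* = (1 − s)·y* = (1 − 0.14) × 1.9464 ≈ 1.6739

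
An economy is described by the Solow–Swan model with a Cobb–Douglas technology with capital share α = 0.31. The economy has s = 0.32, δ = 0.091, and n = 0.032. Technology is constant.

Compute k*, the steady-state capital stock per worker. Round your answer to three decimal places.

k* ≈ 3.998

At the steady state, Δk = 0, so s·k^α = (n + δ)·k.
Rearranging, k^(1−α) = s / (n + δ).
k^0.69 = 0.32 / (0.032 + 0.091) = 0.32 / 0.123 = 2.6016
k* = 2.6016^(1/0.69) ≈ 3.9976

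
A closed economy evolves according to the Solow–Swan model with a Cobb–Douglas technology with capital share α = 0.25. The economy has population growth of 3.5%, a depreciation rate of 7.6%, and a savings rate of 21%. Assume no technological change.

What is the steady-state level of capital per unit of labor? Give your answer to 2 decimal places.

At the steady state, Δk = 0, so s·k^α = (n + δ)·k.
Dividing both sides by k: k^(1−α) = s / (n + δ).
k^0.75 = 0.21 / (0.035 + 0.076) = 0.21 / 0.111 = 1.8919
k* = 1.8919^(1/0.75) ≈ 2.3399

k* = 2.34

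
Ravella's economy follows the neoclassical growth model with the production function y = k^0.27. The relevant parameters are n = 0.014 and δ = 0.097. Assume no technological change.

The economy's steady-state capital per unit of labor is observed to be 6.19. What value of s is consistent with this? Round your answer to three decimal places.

s ≈ 0.420

In steady state, investment equals break-even investment: s·k^α = (n + δ)·k.
So s / (n + δ) = (k*)^(1−α) = 6.19^0.73 = 3.7839.
Therefore s = 3.7839 × (n + δ) = 3.7839 × 0.111 = 0.4200.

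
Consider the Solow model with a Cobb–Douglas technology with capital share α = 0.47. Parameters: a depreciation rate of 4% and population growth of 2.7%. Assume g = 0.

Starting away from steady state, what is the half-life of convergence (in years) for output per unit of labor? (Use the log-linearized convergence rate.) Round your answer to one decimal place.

Near the steady state the convergence rate is λ = (1 − α)(n + δ).
λ = (1 − 0.47) × 0.067 = 0.53 × 0.067 = 0.03551
Half-life = ln 2 / λ = 0.6931 / 0.03551 ≈ 19.52 years

about 19.5 years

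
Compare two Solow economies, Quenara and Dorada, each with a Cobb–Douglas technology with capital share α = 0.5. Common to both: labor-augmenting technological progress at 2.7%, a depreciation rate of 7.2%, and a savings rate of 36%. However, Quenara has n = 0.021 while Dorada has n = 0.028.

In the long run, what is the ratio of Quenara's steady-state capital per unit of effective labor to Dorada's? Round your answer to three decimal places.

ratio ≈ 1.120

Steady-state k* = [s/(n + g + δ)]^(1/(1−α)), so the ratio is [ (s_Q/(n + g + δ)_Q) / (s_D/(n + g + δ)_D) ]^2.
s_Q/(n + g + δ)_Q = 0.36/0.120 = 3.0000; s_D/(n + g + δ)_D = 0.36/0.127 = 2.8346.
Ratio = (3.0000/2.8346)^2 = 1.0584^2 ≈ 1.1202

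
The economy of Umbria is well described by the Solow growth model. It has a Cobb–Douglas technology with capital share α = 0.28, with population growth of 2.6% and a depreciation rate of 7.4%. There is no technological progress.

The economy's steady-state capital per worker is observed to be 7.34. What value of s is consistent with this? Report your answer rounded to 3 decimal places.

s ≈ 0.420

In steady state, investment equals break-even investment: s·k^α = (n + δ)·k.
So s / (n + δ) = (k*)^(1−α) = 7.34^0.72 = 4.2005.
Therefore s = 4.2005 × (n + δ) = 4.2005 × 0.100 = 0.4201.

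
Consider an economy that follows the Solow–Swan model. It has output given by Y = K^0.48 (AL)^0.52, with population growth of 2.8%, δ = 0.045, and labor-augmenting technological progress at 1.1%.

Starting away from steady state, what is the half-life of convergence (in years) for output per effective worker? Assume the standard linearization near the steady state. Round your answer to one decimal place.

Near the steady state the convergence rate is λ = (1 − α)(n + g + δ).
λ = (1 − 0.48) × 0.084 = 0.52 × 0.084 = 0.04368
Half-life = ln 2 / λ = 0.6931 / 0.04368 ≈ 15.87 years

about 15.9 years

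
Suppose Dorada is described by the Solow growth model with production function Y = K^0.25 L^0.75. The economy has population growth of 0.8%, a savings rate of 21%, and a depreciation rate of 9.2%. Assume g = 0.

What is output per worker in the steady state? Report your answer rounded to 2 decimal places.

y* ≈ 1.28

Steady state requires s·f(k) = (n + δ)·k, i.e. s·k^α = (n + δ)·k.
Dividing both sides by k: k^(1−α) = s / (n + δ).
k^0.75 = 0.21 / (0.008 + 0.092) = 0.21 / 0.100 = 2.1000
k* = 2.1000^(1/0.75) ≈ 2.6892
y* = (k*)^α = 2.6892^0.25 ≈ 1.2806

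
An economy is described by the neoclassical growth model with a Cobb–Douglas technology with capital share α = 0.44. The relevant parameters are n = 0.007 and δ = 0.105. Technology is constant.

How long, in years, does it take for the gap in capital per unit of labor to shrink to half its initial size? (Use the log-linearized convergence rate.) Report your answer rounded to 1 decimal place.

half-life ≈ 11.1 years

Near the steady state the convergence rate is λ = (1 − α)(n + δ).
λ = (1 − 0.44) × 0.112 = 0.56 × 0.112 = 0.06272
Half-life = ln 2 / λ = 0.6931 / 0.06272 ≈ 11.05 years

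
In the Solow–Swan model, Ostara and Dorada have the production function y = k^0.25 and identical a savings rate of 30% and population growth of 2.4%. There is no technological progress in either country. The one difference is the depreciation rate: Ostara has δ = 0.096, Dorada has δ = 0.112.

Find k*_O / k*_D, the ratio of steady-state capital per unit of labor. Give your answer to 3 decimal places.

k*_O / k*_D ≈ 1.182

Steady-state k* = [s/(n + δ)]^(1/(1−α)), so the ratio is [ (s_O/(n + δ)_O) / (s_D/(n + δ)_D) ]^1.3333.
s_O/(n + δ)_O = 0.30/0.120 = 2.5000; s_D/(n + δ)_D = 0.30/0.136 = 2.2059.
Ratio = (2.5000/2.2059)^1.3333 = 1.1333^1.3333 ≈ 1.1816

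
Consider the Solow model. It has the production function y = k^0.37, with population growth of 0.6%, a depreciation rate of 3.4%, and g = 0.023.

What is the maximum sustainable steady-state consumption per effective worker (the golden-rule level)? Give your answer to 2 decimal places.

c_gold ≈ 1.78

At the golden rule, f'(k) = n + g + δ, so α·k^(α−1) = n + g + δ and k_gold = (α/(n + g + δ))^(1/(1−α)).
k_gold = (0.37/0.063)^(1/0.63) = 5.8730^1.5873 ≈ 16.6116
c_gold = f(k_gold) − (n + g + δ)·k_gold = 2.8285 − 0.063×16.6116 ≈ 1.7820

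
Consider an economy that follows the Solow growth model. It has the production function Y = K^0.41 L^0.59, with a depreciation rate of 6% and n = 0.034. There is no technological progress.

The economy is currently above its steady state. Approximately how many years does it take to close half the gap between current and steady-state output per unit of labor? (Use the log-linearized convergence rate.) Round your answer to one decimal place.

t_½ ≈ 12.5 years

Near the steady state the convergence rate is λ = (1 − α)(n + δ).
λ = (1 − 0.41) × 0.094 = 0.59 × 0.094 = 0.05546
Half-life = ln 2 / λ = 0.6931 / 0.05546 ≈ 12.50 years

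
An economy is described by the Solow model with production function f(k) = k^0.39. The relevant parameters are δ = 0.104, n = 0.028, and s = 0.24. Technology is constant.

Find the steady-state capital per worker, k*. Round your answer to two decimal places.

Steady state requires s·f(k) = (n + δ)·k, i.e. s·k^α = (n + δ)·k.
Rearranging, k^(1−α) = s / (n + δ).
k^0.61 = 0.24 / (0.028 + 0.104) = 0.24 / 0.132 = 1.8182
k* = 1.8182^(1/0.61) ≈ 2.6647

k* ≈ 2.66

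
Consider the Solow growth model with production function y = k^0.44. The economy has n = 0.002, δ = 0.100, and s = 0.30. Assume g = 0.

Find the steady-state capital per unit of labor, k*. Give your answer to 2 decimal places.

Steady state requires s·f(k) = (n + δ)·k, i.e. s·k^α = (n + δ)·k.
Rearranging, k^(1−α) = s / (n + δ).
k^0.56 = 0.30 / (0.002 + 0.100) = 0.30 / 0.102 = 2.9412
k* = 2.9412^(1/0.56) ≈ 6.8652

k* ≈ 6.87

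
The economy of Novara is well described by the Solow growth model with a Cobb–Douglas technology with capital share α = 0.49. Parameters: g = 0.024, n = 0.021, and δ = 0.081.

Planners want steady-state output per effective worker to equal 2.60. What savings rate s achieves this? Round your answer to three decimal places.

In steady state, investment equals break-even investment: s·k^α = (n + g + δ)·k.
Since y* = [s/(n + g + δ)]^(α/(1−α)), we have s/(n + g + δ) = (y*)^((1−α)/α) = 2.60^1.0408 = 2.7034.
Therefore s = 2.7034 × (n + g + δ) = 2.7034 × 0.126 = 0.3406.

s ≈ 0.341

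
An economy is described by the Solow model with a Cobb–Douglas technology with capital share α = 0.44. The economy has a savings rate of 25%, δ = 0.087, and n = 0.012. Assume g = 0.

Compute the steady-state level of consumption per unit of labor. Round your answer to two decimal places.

At the steady state, Δk = 0, so s·k^α = (n + δ)·k.
Rearranging, k^(1−α) = s / (n + δ).
k^0.56 = 0.25 / (0.012 + 0.087) = 0.25 / 0.099 = 2.5253
k* = 2.5253^(1/0.56) ≈ 5.2290
y* = (k*)^α = 5.2290^0.44 ≈ 2.0706
c* = (1 − s)·y* = (1 − 0.25) × 2.0706 ≈ 1.5530

c* ≈ 1.55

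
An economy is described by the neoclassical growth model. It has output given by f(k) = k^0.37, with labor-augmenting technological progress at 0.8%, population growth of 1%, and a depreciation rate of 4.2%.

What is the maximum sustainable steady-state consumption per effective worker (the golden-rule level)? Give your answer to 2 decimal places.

c_gold ≈ 1.83

At the golden rule, f'(k) = n + g + δ, so α·k^(α−1) = n + g + δ and k_gold = (α/(n + g + δ))^(1/(1−α)).
k_gold = (0.37/0.060)^(1/0.63) = 6.1667^1.5873 ≈ 17.9494
c_gold = f(k_gold) − (n + g + δ)·k_gold = 2.9107 − 0.060×17.9494 ≈ 1.8337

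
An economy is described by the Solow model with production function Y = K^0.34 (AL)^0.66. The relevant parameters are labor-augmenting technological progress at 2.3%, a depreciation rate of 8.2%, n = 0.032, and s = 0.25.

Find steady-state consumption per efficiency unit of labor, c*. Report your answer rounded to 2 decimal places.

c* ≈ 1.02

In steady state, investment equals break-even investment: s·k^α = (n + g + δ)·k.
Rearranging, k^(1−α) = s / (n + g + δ).
k^0.66 = 0.25 / (0.032 + 0.023 + 0.082) = 0.25 / 0.137 = 1.8248
k* = 1.8248^(1/0.66) ≈ 2.4876
y* = (k*)^α = 2.4876^0.34 ≈ 1.3632
c* = (1 − s)·y* = (1 − 0.25) × 1.3632 ≈ 1.0224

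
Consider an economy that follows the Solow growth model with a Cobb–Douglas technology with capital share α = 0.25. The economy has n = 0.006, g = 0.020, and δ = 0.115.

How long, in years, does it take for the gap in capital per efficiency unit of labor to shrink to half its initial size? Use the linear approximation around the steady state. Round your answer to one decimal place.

Near the steady state the convergence rate is λ = (1 − α)(n + g + δ).
λ = (1 − 0.25) × 0.141 = 0.75 × 0.141 = 0.10575
Half-life = ln 2 / λ = 0.6931 / 0.10575 ≈ 6.55 years

half-life ≈ 6.6 years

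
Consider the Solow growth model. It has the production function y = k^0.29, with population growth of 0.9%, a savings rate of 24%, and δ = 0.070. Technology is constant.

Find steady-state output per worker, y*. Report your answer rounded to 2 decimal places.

At the steady state, Δk = 0, so s·k^α = (n + δ)·k.
Dividing both sides by k: k^(1−α) = s / (n + δ).
k^0.71 = 0.24 / (0.009 + 0.070) = 0.24 / 0.079 = 3.0380
k* = 3.0380^(1/0.71) ≈ 4.7830
y* = (k*)^α = 4.7830^0.29 ≈ 1.5744

y* = 1.57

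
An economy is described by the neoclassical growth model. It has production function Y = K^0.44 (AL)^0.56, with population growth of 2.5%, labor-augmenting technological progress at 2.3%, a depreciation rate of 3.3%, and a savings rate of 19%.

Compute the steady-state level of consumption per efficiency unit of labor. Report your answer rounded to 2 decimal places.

c* ≈ 1.58

At the steady state, Δk = 0, so s·k^α = (n + g + δ)·k.
Dividing both sides by k: k^(1−α) = s / (n + g + δ).
k^0.56 = 0.19 / (0.025 + 0.023 + 0.033) = 0.19 / 0.081 = 2.3457
k* = 2.3457^(1/0.56) ≈ 4.5835
y* = (k*)^α = 4.5835^0.44 ≈ 1.9540
c* = (1 − s)·y* = (1 − 0.19) × 1.9540 ≈ 1.5827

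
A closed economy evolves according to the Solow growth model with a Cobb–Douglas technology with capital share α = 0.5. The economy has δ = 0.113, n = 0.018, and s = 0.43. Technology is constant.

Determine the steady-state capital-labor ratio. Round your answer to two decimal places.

In steady state, investment equals break-even investment: s·k^α = (n + δ)·k.
Rearranging, k^(1−α) = s / (n + δ).
k^0.5 = 0.43 / (0.018 + 0.113) = 0.43 / 0.131 = 3.2824
k* = 3.2824^(1/0.5) ≈ 10.7741

k* ≈ 10.77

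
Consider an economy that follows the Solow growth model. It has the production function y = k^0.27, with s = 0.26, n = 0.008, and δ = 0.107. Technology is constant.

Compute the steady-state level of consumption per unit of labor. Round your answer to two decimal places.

In steady state, investment equals break-even investment: s·k^α = (n + δ)·k.
Rearranging, k^(1−α) = s / (n + δ).
k^0.73 = 0.26 / (0.008 + 0.107) = 0.26 / 0.115 = 2.2609
k* = 2.2609^(1/0.73) ≈ 3.0572
y* = (k*)^α = 3.0572^0.27 ≈ 1.3522
c* = (1 − s)·y* = (1 − 0.26) × 1.3522 ≈ 1.0006

c* = 1.00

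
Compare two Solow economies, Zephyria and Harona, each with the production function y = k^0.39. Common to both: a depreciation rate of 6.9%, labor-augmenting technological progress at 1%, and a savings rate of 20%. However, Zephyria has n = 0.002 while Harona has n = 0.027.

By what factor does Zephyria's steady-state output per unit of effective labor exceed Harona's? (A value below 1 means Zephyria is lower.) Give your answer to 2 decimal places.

ratio ≈ 1.19

Steady-state y* = [s/(n + g + δ)]^(α/(1−α)), so the ratio is [ (s_Z/(n + g + δ)_Z) / (s_H/(n + g + δ)_H) ]^0.6393.
s_Z/(n + g + δ)_Z = 0.20/0.081 = 2.4691; s_H/(n + g + δ)_H = 0.20/0.106 = 1.8868.
Ratio = (2.4691/1.8868)^0.6393 = 1.3086^0.6393 ≈ 1.1876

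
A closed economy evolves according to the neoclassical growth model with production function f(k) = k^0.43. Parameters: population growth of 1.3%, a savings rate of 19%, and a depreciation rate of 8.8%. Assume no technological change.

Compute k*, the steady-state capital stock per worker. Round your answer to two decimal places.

k* ≈ 3.03

At the steady state, Δk = 0, so s·k^α = (n + δ)·k.
Dividing both sides by k: k^(1−α) = s / (n + δ).
k^0.57 = 0.19 / (0.013 + 0.088) = 0.19 / 0.101 = 1.8812
k* = 1.8812^(1/0.57) ≈ 3.0302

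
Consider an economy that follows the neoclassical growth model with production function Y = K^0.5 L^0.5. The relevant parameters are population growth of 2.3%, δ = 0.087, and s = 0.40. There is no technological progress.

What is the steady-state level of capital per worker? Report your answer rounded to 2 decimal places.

In steady state, investment equals break-even investment: s·k^α = (n + δ)·k.
Dividing both sides by k: k^(1−α) = s / (n + δ).
k^0.5 = 0.40 / (0.023 + 0.087) = 0.40 / 0.110 = 3.6364
k* = 3.6364^(1/0.5) ≈ 13.2234

k* = 13.22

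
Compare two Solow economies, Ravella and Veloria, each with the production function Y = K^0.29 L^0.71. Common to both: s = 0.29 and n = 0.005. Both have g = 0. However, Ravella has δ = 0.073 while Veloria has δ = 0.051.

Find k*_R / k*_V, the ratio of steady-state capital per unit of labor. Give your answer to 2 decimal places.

ratio ≈ 0.63

Steady-state k* = [s/(n + δ)]^(1/(1−α)), so the ratio is [ (s_R/(n + δ)_R) / (s_V/(n + δ)_V) ]^1.4085.
s_R/(n + δ)_R = 0.29/0.078 = 3.7179; s_V/(n + δ)_V = 0.29/0.056 = 5.1786.
Ratio = (3.7179/5.1786)^1.4085 = 0.7179^1.4085 ≈ 0.6270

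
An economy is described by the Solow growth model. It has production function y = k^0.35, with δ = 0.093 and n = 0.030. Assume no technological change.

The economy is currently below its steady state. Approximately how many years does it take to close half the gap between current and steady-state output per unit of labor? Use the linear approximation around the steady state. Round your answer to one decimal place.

about 8.7 years

Near the steady state the convergence rate is λ = (1 − α)(n + δ).
λ = (1 − 0.35) × 0.123 = 0.65 × 0.123 = 0.07995
Half-life = ln 2 / λ = 0.6931 / 0.07995 ≈ 8.67 years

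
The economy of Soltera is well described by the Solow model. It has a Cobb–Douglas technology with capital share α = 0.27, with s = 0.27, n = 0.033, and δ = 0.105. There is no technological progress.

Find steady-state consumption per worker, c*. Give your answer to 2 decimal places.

c* ≈ 0.94

At the steady state, Δk = 0, so s·k^α = (n + δ)·k.
Dividing both sides by k: k^(1−α) = s / (n + δ).
k^0.73 = 0.27 / (0.033 + 0.105) = 0.27 / 0.138 = 1.9565
k* = 1.9565^(1/0.73) ≈ 2.5078
y* = (k*)^α = 2.5078^0.27 ≈ 1.2818
c* = (1 − s)·y* = (1 − 0.27) × 1.2818 ≈ 0.9357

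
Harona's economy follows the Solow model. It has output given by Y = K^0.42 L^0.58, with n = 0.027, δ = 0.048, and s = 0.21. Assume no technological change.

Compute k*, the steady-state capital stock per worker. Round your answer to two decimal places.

k* ≈ 5.90

At the steady state, Δk = 0, so s·k^α = (n + δ)·k.
Rearranging, k^(1−α) = s / (n + δ).
k^0.58 = 0.21 / (0.027 + 0.048) = 0.21 / 0.075 = 2.8000
k* = 2.8000^(1/0.58) ≈ 5.9015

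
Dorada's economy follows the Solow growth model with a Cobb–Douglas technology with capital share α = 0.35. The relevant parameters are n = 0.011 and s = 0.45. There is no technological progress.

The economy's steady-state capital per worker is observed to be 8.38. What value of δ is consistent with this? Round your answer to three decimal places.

δ ≈ 0.102

At the steady state, Δk = 0, so s·k^α = (n + δ)·k.
So s / (n + δ) = (k*)^(1−α) = 8.38^0.65 = 3.9821.
Therefore n + δ = s / 3.9821 = 0.45 / 3.9821 = 0.1130, so δ = 0.1130 − 0.011 = 0.1020.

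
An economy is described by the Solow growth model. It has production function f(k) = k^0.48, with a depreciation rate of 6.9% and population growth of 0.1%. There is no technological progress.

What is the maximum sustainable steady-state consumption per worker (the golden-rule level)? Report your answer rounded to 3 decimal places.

c_gold ≈ 3.075

At the golden rule, f'(k) = n + δ, so α·k^(α−1) = n + δ and k_gold = (α/(n + δ))^(1/(1−α)).
k_gold = (0.48/0.070)^(1/0.52) = 6.8571^1.9231 ≈ 40.5492
c_gold = f(k_gold) − (n + δ)·k_gold = 5.9133 − 0.070×40.5492 ≈ 3.0749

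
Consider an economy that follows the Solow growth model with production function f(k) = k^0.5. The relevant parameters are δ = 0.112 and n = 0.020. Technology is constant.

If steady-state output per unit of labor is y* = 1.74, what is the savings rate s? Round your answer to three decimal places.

s ≈ 0.230

At the steady state, Δk = 0, so s·k^α = (n + δ)·k.
Since y* = [s/(n + δ)]^(α/(1−α)), we have s/(n + δ) = (y*)^((1−α)/α) = 1.74^1 = 1.7400.
Therefore s = 1.7400 × (n + δ) = 1.7400 × 0.132 = 0.2297.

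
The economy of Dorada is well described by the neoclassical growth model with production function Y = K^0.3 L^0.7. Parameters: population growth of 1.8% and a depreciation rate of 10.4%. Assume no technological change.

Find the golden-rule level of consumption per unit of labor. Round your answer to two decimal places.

At the golden rule, f'(k) = n + δ, so α·k^(α−1) = n + δ and k_gold = (α/(n + δ))^(1/(1−α)).
k_gold = (0.3/0.122)^(1/0.7) = 2.4590^1.4286 ≈ 3.6161
c_gold = f(k_gold) − (n + δ)·k_gold = 1.4705 − 0.122×3.6161 ≈ 1.0293

c_gold ≈ 1.03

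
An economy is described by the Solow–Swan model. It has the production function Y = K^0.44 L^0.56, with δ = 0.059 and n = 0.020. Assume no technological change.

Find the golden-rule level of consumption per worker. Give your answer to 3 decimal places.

At the golden rule, f'(k) = n + δ, so α·k^(α−1) = n + δ and k_gold = (α/(n + δ))^(1/(1−α)).
k_gold = (0.44/0.079)^(1/0.56) = 5.5696^1.7857 ≈ 21.4693
c_gold = f(k_gold) − (n + δ)·k_gold = 3.8548 − 0.079×21.4693 ≈ 2.1587

c_gold ≈ 2.159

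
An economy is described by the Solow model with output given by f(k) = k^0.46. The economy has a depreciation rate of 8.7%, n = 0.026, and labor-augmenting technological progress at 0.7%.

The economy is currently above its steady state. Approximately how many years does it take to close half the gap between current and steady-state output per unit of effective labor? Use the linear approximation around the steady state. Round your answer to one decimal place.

Near the steady state the convergence rate is λ = (1 − α)(n + g + δ).
λ = (1 − 0.46) × 0.120 = 0.54 × 0.120 = 0.0648
Half-life = ln 2 / λ = 0.6931 / 0.0648 ≈ 10.70 years

t_½ ≈ 10.7 years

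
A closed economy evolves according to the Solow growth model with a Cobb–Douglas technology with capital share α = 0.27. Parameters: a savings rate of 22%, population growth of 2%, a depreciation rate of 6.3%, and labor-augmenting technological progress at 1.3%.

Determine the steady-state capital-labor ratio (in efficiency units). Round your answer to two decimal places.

k* ≈ 3.11

Steady state requires s·f(k) = (n + g + δ)·k, i.e. s·k^α = (n + g + δ)·k.
Rearranging, k^(1−α) = s / (n + g + δ).
k^0.73 = 0.22 / (0.020 + 0.013 + 0.063) = 0.22 / 0.096 = 2.2917
k* = 2.2917^(1/0.73) ≈ 3.1143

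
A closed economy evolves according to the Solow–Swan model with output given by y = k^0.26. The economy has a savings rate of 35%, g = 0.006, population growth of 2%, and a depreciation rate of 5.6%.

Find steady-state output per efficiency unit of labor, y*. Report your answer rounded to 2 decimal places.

y* = 1.67

Steady state requires s·f(k) = (n + g + δ)·k, i.e. s·k^α = (n + g + δ)·k.
Dividing both sides by k: k^(1−α) = s / (n + g + δ).
k^0.74 = 0.35 / (0.020 + 0.006 + 0.056) = 0.35 / 0.082 = 4.2683
k* = 4.2683^(1/0.74) ≈ 7.1072
y* = (k*)^α = 7.1072^0.26 ≈ 1.6651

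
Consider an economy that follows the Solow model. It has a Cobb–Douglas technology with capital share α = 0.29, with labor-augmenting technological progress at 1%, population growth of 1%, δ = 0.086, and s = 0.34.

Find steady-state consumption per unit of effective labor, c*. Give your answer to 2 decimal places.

Steady state requires s·f(k) = (n + g + δ)·k, i.e. s·k^α = (n + g + δ)·k.
Dividing both sides by k: k^(1−α) = s / (n + g + δ).
k^0.71 = 0.34 / (0.010 + 0.010 + 0.086) = 0.34 / 0.106 = 3.2075
k* = 3.2075^(1/0.71) ≈ 5.1631
y* = (k*)^α = 5.1631^0.29 ≈ 1.6097
c* = (1 − s)·y* = (1 − 0.34) × 1.6097 ≈ 1.0624

c* ≈ 1.06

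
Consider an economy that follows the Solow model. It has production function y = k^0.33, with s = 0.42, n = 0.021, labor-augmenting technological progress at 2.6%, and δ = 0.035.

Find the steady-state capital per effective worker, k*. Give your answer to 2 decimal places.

At the steady state, Δk = 0, so s·k^α = (n + g + δ)·k.
Dividing both sides by k: k^(1−α) = s / (n + g + δ).
k^0.67 = 0.42 / (0.021 + 0.026 + 0.035) = 0.42 / 0.082 = 5.1220
k* = 5.1220^(1/0.67) ≈ 11.4516

k* ≈ 11.45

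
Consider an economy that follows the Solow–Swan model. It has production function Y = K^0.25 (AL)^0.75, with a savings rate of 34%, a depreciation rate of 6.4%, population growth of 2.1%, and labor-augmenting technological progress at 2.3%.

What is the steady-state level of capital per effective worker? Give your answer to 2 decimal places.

Steady state requires s·f(k) = (n + g + δ)·k, i.e. s·k^α = (n + g + δ)·k.
Dividing both sides by k: k^(1−α) = s / (n + g + δ).
k^0.75 = 0.34 / (0.021 + 0.023 + 0.064) = 0.34 / 0.108 = 3.1481
k* = 3.1481^(1/0.75) ≈ 4.6139

k* = 4.61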